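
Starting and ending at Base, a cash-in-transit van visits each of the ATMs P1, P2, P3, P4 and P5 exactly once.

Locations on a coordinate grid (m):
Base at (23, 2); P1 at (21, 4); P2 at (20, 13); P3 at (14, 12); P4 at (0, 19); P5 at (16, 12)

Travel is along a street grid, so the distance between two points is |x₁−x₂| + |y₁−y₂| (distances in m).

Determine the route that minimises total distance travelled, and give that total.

Minimum total distance: 80 m.

Base-P1-P2-P3-P4-P5-Base: 4+10+7+21+23+17 = 82
Base-P1-P2-P3-P5-P4-Base: 4+10+7+2+23+40 = 86
Base-P1-P2-P4-P3-P5-Base: 4+10+26+21+2+17 = 80
Base-P1-P2-P4-P5-P3-Base: 4+10+26+23+2+19 = 84
Base-P1-P2-P5-P3-P4-Base: 4+10+5+2+21+40 = 82
Base-P1-P2-P5-P4-P3-Base: 4+10+5+23+21+19 = 82
Base-P1-P3-P2-P4-P5-Base: 4+15+7+26+23+17 = 92
Base-P1-P3-P2-P5-P4-Base: 4+15+7+5+23+40 = 94
Base-P1-P3-P4-P2-P5-Base: 4+15+21+26+5+17 = 88
Base-P1-P3-P4-P5-P2-Base: 4+15+21+23+5+14 = 82
Base-P1-P3-P5-P2-P4-Base: 4+15+2+5+26+40 = 92
Base-P1-P3-P5-P4-P2-Base: 4+15+2+23+26+14 = 84
Base-P1-P4-P2-P3-P5-Base: 4+36+26+7+2+17 = 92
Base-P1-P4-P2-P5-P3-Base: 4+36+26+5+2+19 = 92
… (46 more)
The minimum is 80.
One optimal route: Base → P1 → P2 → P4 → P3 → P5 → Base (or its reverse).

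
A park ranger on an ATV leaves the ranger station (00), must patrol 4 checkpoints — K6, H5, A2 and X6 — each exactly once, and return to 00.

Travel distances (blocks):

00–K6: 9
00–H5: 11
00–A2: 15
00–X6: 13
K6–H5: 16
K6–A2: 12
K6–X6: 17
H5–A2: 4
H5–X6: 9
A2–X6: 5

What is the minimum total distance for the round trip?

There are 12 distinct closed tours to check (reversals are equivalent).
00 → K6 → H5 → A2 → X6 → 00: 9+16+4+5+13 = 47
00 → K6 → H5 → X6 → A2 → 00: 9+16+9+5+15 = 54
00 → K6 → A2 → H5 → X6 → 00: 9+12+4+9+13 = 47
00 → K6 → A2 → X6 → H5 → 00: 9+12+5+9+11 = 46
00 → K6 → X6 → H5 → A2 → 00: 9+17+9+4+15 = 54
00 → K6 → X6 → A2 → H5 → 00: 9+17+5+4+11 = 46
00 → H5 → K6 → A2 → X6 → 00: 11+16+12+5+13 = 57
00 → H5 → K6 → X6 → A2 → 00: 11+16+17+5+15 = 64
00 → H5 → A2 → K6 → X6 → 00: 11+4+12+17+13 = 57
00 → H5 → X6 → K6 → A2 → 00: 11+9+17+12+15 = 64
00 → A2 → K6 → H5 → X6 → 00: 15+12+16+9+13 = 65
00 → A2 → H5 → K6 → X6 → 00: 15+4+16+17+13 = 65
The minimum is 46.
One optimal route: 00 → K6 → A2 → X6 → H5 → 00 (or its reverse).

Minimum total distance: 46 blocks.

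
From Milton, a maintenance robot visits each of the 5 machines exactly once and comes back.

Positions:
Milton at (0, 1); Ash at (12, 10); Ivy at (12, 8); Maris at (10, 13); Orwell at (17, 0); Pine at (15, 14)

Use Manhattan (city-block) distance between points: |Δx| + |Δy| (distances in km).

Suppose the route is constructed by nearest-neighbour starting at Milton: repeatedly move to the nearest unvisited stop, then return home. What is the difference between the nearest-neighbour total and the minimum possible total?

6 km longer than the optimal tour.

From Milton: Orwell=18, Ivy=19, Ash=21, Maris=22, Pine=28 → choose Orwell (18).
From Orwell: Ivy=13, Ash=15, Pine=16, Maris=20 → choose Ivy (13).
From Ivy: Ash=2, Maris=7, Pine=9 → choose Ash (2).
From Ash: Maris=5, Pine=7 → choose Maris (5).
From Maris: Pine=6 → choose Pine (6).
NN route Milton → Orwell → Ivy → Ash → Maris → Pine → Milton costs 72.
Optimal: Milton → Ivy → Ash → Maris → Pine → Orwell → Milton costs 66 (by enumerating all 60 distinct tours).
Excess = 72 − 66 = 6.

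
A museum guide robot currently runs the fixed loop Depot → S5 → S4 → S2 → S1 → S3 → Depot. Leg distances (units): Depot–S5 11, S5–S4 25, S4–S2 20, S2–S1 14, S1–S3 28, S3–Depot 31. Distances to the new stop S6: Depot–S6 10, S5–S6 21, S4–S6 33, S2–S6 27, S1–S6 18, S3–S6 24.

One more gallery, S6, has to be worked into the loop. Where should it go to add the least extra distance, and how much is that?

Insertion cost between consecutive stops i–j is d(i,S6) + d(S6,j) − d(i,j):
  between Depot and S5: 10 + 21 − 11 = 20
  between S5 and S4: 21 + 33 − 25 = 29
  between S4 and S2: 33 + 27 − 20 = 40
  between S2 and S1: 27 + 18 − 14 = 31
  between S1 and S3: 18 + 24 − 28 = 14
  between S3 and Depot: 24 + 10 − 31 = 3
Cheapest insertion is between S3 and Depot, adding 3.
New total = 129 + 3 = 132.

Adding 3 by placing S6 on the S3–Depot leg.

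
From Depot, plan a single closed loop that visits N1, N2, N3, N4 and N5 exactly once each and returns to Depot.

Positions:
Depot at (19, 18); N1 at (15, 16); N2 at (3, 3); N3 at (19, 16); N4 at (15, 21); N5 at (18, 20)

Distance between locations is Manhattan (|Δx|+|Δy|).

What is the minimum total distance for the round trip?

Shortest round trip = 68.

With 5 stops there are 5!/2 = 60 distinct round trips (a route and its reverse cost the same).
Depot→N1→N2→N3→N4→N5→Depot: 6+25+29+9+4+3 = 76
Depot→N1→N2→N3→N5→N4→Depot: 6+25+29+5+4+7 = 76
Depot→N1→N2→N4→N3→N5→Depot: 6+25+30+9+5+3 = 78
Depot→N1→N2→N4→N5→N3→Depot: 6+25+30+4+5+2 = 72
Depot→N1→N2→N5→N3→N4→Depot: 6+25+32+5+9+7 = 84
Depot→N1→N2→N5→N4→N3→Depot: 6+25+32+4+9+2 = 78
Depot→N1→N3→N2→N4→N5→Depot: 6+4+29+30+4+3 = 76
Depot→N1→N3→N2→N5→N4→Depot: 6+4+29+32+4+7 = 82
Depot→N1→N3→N4→N2→N5→Depot: 6+4+9+30+32+3 = 84
Depot→N1→N3→N4→N5→N2→Depot: 6+4+9+4+32+31 = 86
Depot→N1→N3→N5→N2→N4→Depot: 6+4+5+32+30+7 = 84
Depot→N1→N3→N5→N4→N2→Depot: 6+4+5+4+30+31 = 80
Depot→N1→N4→N2→N3→N5→Depot: 6+5+30+29+5+3 = 78
Depot→N1→N4→N2→N5→N3→Depot: 6+5+30+32+5+2 = 80
… (46 more)
Depot→N3→N1→N2→N4→N5→Depot: 2+4+25+30+4+3 = 68  ← best
The minimum is 68.
One optimal route: Depot → N3 → N1 → N2 → N4 → N5 → Depot (or its reverse).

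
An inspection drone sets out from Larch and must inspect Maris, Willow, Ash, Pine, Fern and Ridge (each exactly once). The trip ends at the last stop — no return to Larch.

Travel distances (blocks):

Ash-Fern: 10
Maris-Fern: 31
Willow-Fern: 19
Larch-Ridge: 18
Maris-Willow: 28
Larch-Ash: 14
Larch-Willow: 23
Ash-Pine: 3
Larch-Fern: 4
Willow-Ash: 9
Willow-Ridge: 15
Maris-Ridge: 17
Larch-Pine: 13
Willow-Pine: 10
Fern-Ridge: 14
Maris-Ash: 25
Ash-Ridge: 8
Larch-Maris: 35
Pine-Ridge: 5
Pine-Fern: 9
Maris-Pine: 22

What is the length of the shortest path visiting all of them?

There are 6! = 720 possible orderings.
Larch - Maris - Willow - Ash - Pine - Fern - Ridge: 35+28+9+3+9+14 = 98
Larch - Maris - Willow - Ash - Pine - Ridge - Fern: 35+28+9+3+5+14 = 94
Larch - Maris - Willow - Ash - Fern - Pine - Ridge: 35+28+9+10+9+5 = 96
Larch - Maris - Willow - Ash - Fern - Ridge - Pine: 35+28+9+10+14+5 = 101
Larch - Maris - Willow - Ash - Ridge - Pine - Fern: 35+28+9+8+5+9 = 94
Larch - Maris - Willow - Ash - Ridge - Fern - Pine: 35+28+9+8+14+9 = 103
Larch - Maris - Willow - Pine - Ash - Fern - Ridge: 35+28+10+3+10+14 = 100
Larch - Maris - Willow - Pine - Ash - Ridge - Fern: 35+28+10+3+8+14 = 98
… (712 more)
Larch - Fern - Ash - Willow - Pine - Ridge - Maris: 4+10+9+10+5+17 = 55  ← best
The minimum is 55.
One shortest path: Larch → Fern → Ash → Willow → Pine → Ridge → Maris.

Minimum one-way distance = 55 blocks.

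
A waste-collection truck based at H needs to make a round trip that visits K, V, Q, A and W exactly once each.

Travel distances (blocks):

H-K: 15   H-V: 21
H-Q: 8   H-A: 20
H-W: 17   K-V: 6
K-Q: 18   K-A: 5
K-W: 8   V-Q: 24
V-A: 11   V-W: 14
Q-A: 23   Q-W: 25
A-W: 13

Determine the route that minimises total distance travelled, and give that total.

There are 60 distinct closed tours to check (reversals are equivalent).
H→K→V→Q→A→W→H: 15+6+24+23+13+17 = 98
H→K→V→Q→W→A→H: 15+6+24+25+13+20 = 103
H→K→V→A→Q→W→H: 15+6+11+23+25+17 = 97
H→K→V→A→W→Q→H: 15+6+11+13+25+8 = 78
H→K→V→W→Q→A→H: 15+6+14+25+23+20 = 103
H→K→V→W→A→Q→H: 15+6+14+13+23+8 = 79
H→K→Q→V→A→W→H: 15+18+24+11+13+17 = 98
H→K→Q→V→W→A→H: 15+18+24+14+13+20 = 104
H→K→Q→A→V→W→H: 15+18+23+11+14+17 = 98
H→K→Q→A→W→V→H: 15+18+23+13+14+21 = 104
H→K→Q→W→V→A→H: 15+18+25+14+11+20 = 103
H→K→Q→W→A→V→H: 15+18+25+13+11+21 = 103
H→K→A→V→Q→W→H: 15+5+11+24+25+17 = 97
H→K→A→V→W→Q→H: 15+5+11+14+25+8 = 78
… (46 more)
H→Q→K→V→A→W→H: 8+18+6+11+13+17 = 73  ← best
The minimum is 73.
One optimal route: H → Q → K → V → A → W → H (or its reverse).

73 blocks — the shortest possible round trip.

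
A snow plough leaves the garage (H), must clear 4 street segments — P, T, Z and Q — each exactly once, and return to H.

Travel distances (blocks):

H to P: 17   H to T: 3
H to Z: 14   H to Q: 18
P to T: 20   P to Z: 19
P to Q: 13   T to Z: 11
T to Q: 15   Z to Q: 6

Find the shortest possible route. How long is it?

H-P-T-Z-Q-H: 17+20+11+6+18 = 72
H-P-T-Q-Z-H: 17+20+15+6+14 = 72
H-P-Z-T-Q-H: 17+19+11+15+18 = 80
H-P-Z-Q-T-H: 17+19+6+15+3 = 60
H-P-Q-T-Z-H: 17+13+15+11+14 = 70
H-P-Q-Z-T-H: 17+13+6+11+3 = 50
H-T-P-Z-Q-H: 3+20+19+6+18 = 66
H-T-P-Q-Z-H: 3+20+13+6+14 = 56
H-T-Z-P-Q-H: 3+11+19+13+18 = 64
H-T-Q-P-Z-H: 3+15+13+19+14 = 64
H-Z-P-T-Q-H: 14+19+20+15+18 = 86
H-Z-T-P-Q-H: 14+11+20+13+18 = 76
The minimum is 50.
One optimal route: H → P → Q → Z → T → H (or its reverse).

50 blocks — the shortest possible round trip.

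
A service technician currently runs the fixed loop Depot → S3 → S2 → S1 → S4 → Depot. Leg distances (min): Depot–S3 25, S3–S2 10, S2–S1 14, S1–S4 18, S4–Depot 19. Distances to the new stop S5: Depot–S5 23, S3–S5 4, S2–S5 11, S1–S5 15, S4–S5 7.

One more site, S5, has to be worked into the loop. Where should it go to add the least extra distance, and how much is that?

Insertion cost between consecutive stops i–j is d(i,S5) + d(S5,j) − d(i,j):
  between Depot and S3: 23 + 4 − 25 = 2
  between S3 and S2: 4 + 11 − 10 = 5
  between S2 and S1: 11 + 15 − 14 = 12
  between S1 and S4: 15 + 7 − 18 = 4
  between S4 and Depot: 7 + 23 − 19 = 11
Cheapest insertion is between Depot and S3, adding 2.
New total = 86 + 2 = 88.

Minimum extra distance: 2 min, inserting S5 between Depot and S3.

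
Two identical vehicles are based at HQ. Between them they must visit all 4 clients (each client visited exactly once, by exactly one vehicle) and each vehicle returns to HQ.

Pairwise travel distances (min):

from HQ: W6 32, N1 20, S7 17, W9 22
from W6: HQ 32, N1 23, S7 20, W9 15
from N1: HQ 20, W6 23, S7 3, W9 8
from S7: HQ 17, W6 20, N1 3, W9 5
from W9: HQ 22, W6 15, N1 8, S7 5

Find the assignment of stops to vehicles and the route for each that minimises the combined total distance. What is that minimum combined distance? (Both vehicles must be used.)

Try each way of splitting the stops between the two vehicles (each non-empty) and, for each split, find the best tour for each vehicle:
  {W6} + {N1, S7, W9}: 64 + 50 = 114
  {N1} + {W6, S7, W9}: 40 + 69 = 109
  {W6, N1} + {S7, W9}: 75 + 44 = 119
  {S7} + {W6, N1, W9}: 34 + 75 = 109
  {W6, S7} + {N1, W9}: 69 + 50 = 119
  {N1, S7} + {W6, W9}: 40 + 69 = 109
  … (7 splits in total)
Best: vehicle 1 HQ → N1 → HQ = 40; vehicle 2 HQ → W6 → W9 → S7 → HQ = 69; combined 109.

Minimum combined distance: 109 min.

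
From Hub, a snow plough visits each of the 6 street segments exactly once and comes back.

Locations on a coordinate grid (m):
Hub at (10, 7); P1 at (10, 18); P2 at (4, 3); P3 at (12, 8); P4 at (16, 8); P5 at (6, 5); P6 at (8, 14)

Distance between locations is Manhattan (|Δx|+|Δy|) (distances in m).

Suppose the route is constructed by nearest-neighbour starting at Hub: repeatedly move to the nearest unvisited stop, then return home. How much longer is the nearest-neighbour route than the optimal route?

From Hub: P3=3, P5=6, P4=7, P6=9, P2=10, P1=11 → choose P3 (3).
From P3: P4=4, P5=9, P6=10, P1=12, P2=13 → choose P4 (4).
From P4: P5=13, P6=14, P1=16, P2=17 → choose P5 (13).
From P5: P2=4, P6=11, P1=17 → choose P2 (4).
From P2: P6=15, P1=21 → choose P6 (15).
From P6: P1=6 → choose P1 (6).
NN route Hub → P3 → P4 → P5 → P2 → P6 → P1 → Hub costs 56.
Optimal: Hub → P2 → P5 → P6 → P1 → P3 → P4 → Hub costs 54 (by enumerating all 360 distinct tours).
Excess = 56 − 54 = 2.

Excess over optimum: 2 m.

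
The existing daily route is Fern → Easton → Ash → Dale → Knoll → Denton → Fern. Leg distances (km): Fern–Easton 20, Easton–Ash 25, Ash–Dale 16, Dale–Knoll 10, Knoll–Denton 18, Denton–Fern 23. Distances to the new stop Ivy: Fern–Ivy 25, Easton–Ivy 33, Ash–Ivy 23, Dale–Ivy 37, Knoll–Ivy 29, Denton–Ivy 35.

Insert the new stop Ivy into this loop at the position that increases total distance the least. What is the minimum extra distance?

Insertion cost between consecutive stops i–j is d(i,Ivy) + d(Ivy,j) − d(i,j):
  between Fern and Easton: 25 + 33 − 20 = 38
  between Easton and Ash: 33 + 23 − 25 = 31
  between Ash and Dale: 23 + 37 − 16 = 44
  between Dale and Knoll: 37 + 29 − 10 = 56
  between Knoll and Denton: 29 + 35 − 18 = 46
  between Denton and Fern: 35 + 25 − 23 = 37
Cheapest insertion is between Easton and Ash, adding 31.
New total = 112 + 31 = 143.

Adding 31 km by placing Ivy on the Easton–Ash leg.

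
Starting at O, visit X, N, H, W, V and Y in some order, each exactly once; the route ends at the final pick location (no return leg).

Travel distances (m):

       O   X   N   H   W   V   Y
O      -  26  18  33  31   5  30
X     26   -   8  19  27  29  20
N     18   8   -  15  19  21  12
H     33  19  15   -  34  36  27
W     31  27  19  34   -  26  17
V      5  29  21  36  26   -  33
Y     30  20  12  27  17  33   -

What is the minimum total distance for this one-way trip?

Minimum one-way distance = 87 m.

There are 6! = 720 possible orderings.
O→X→N→H→W→V→Y: 26+8+15+34+26+33 = 142
O→X→N→H→W→Y→V: 26+8+15+34+17+33 = 133
O→X→N→H→V→W→Y: 26+8+15+36+26+17 = 128
O→X→N→H→V→Y→W: 26+8+15+36+33+17 = 135
O→X→N→H→Y→W→V: 26+8+15+27+17+26 = 119
O→X→N→H→Y→V→W: 26+8+15+27+33+26 = 135
O→X→N→W→H→V→Y: 26+8+19+34+36+33 = 156
O→X→N→W→H→Y→V: 26+8+19+34+27+33 = 147
… (712 more)
O→V→W→Y→N→X→H: 5+26+17+12+8+19 = 87  ← best
The minimum is 87.
One shortest path: O → V → W → Y → N → X → H.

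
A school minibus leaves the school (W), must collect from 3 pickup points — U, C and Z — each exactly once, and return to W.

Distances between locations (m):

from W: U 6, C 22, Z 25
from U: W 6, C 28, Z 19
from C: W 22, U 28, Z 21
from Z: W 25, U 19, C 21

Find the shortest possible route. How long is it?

68 m — the shortest possible round trip.

With 3 stops there are 3!/2 = 3 distinct round trips (a route and its reverse cost the same).
W→U→C→Z→W: 6+28+21+25 = 80
W→U→Z→C→W: 6+19+21+22 = 68
W→C→U→Z→W: 22+28+19+25 = 94
The minimum is 68.
One optimal route: W → U → Z → C → W (or its reverse).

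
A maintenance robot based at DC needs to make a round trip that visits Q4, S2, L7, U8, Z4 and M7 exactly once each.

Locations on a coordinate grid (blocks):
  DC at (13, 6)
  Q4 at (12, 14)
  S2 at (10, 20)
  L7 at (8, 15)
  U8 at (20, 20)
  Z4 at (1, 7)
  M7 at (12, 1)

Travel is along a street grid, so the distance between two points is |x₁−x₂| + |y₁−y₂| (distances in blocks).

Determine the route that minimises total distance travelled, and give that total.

Minimum total distance: 78 blocks.

With 6 stops there are 6!/2 = 360 distinct round trips (a route and its reverse cost the same).
DC→Q4→S2→L7→U8→Z4→M7→DC: 9+8+7+17+32+17+6 = 96
DC→Q4→S2→L7→U8→M7→Z4→DC: 9+8+7+17+27+17+13 = 98
DC→Q4→S2→L7→Z4→U8→M7→DC: 9+8+7+15+32+27+6 = 104
DC→Q4→S2→L7→Z4→M7→U8→DC: 9+8+7+15+17+27+21 = 104
DC→Q4→S2→L7→M7→U8→Z4→DC: 9+8+7+18+27+32+13 = 114
DC→Q4→S2→L7→M7→Z4→U8→DC: 9+8+7+18+17+32+21 = 112
DC→Q4→S2→U8→L7→Z4→M7→DC: 9+8+10+17+15+17+6 = 82
DC→Q4→S2→U8→L7→M7→Z4→DC: 9+8+10+17+18+17+13 = 92
… (352 more)
DC→Q4→U8→S2→L7→Z4→M7→DC: 9+14+10+7+15+17+6 = 78  ← best
The minimum is 78.
One optimal route: DC → Q4 → U8 → S2 → L7 → Z4 → M7 → DC (or its reverse).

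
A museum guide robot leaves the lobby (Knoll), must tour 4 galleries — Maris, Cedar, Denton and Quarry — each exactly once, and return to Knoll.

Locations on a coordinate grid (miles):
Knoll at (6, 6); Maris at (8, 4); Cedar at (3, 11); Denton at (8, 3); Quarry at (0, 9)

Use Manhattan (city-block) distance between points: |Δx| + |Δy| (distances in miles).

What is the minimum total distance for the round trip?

Minimum total distance: 32 miles.

There are 12 distinct closed tours to check (reversals are equivalent).
Knoll-Maris-Cedar-Denton-Quarry-Knoll: 4+12+13+14+9 = 52
Knoll-Maris-Cedar-Quarry-Denton-Knoll: 4+12+5+14+5 = 40
Knoll-Maris-Denton-Cedar-Quarry-Knoll: 4+1+13+5+9 = 32
Knoll-Maris-Denton-Quarry-Cedar-Knoll: 4+1+14+5+8 = 32
Knoll-Maris-Quarry-Cedar-Denton-Knoll: 4+13+5+13+5 = 40
Knoll-Maris-Quarry-Denton-Cedar-Knoll: 4+13+14+13+8 = 52
Knoll-Cedar-Maris-Denton-Quarry-Knoll: 8+12+1+14+9 = 44
Knoll-Cedar-Maris-Quarry-Denton-Knoll: 8+12+13+14+5 = 52
Knoll-Cedar-Denton-Maris-Quarry-Knoll: 8+13+1+13+9 = 44
Knoll-Cedar-Quarry-Maris-Denton-Knoll: 8+5+13+1+5 = 32
Knoll-Denton-Maris-Cedar-Quarry-Knoll: 5+1+12+5+9 = 32
Knoll-Denton-Cedar-Maris-Quarry-Knoll: 5+13+12+13+9 = 52
The minimum is 32.
One optimal route: Knoll → Maris → Denton → Cedar → Quarry → Knoll (or its reverse).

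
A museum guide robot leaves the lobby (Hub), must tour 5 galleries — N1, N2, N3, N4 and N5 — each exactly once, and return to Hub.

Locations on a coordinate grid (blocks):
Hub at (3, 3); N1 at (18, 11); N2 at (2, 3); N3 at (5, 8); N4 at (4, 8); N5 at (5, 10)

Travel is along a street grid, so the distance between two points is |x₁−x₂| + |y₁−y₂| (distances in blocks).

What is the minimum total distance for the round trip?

Minimum total distance: 48 blocks.

There are 60 distinct closed tours to check (reversals are equivalent).
Hub-N1-N2-N3-N4-N5-Hub: 23+24+8+1+3+9 = 68
Hub-N1-N2-N3-N5-N4-Hub: 23+24+8+2+3+6 = 66
Hub-N1-N2-N4-N3-N5-Hub: 23+24+7+1+2+9 = 66
Hub-N1-N2-N4-N5-N3-Hub: 23+24+7+3+2+7 = 66
Hub-N1-N2-N5-N3-N4-Hub: 23+24+10+2+1+6 = 66
Hub-N1-N2-N5-N4-N3-Hub: 23+24+10+3+1+7 = 68
Hub-N1-N3-N2-N4-N5-Hub: 23+16+8+7+3+9 = 66
Hub-N1-N3-N2-N5-N4-Hub: 23+16+8+10+3+6 = 66
Hub-N1-N3-N4-N2-N5-Hub: 23+16+1+7+10+9 = 66
Hub-N1-N3-N4-N5-N2-Hub: 23+16+1+3+10+1 = 54
Hub-N1-N3-N5-N2-N4-Hub: 23+16+2+10+7+6 = 64
Hub-N1-N3-N5-N4-N2-Hub: 23+16+2+3+7+1 = 52
Hub-N1-N4-N2-N3-N5-Hub: 23+17+7+8+2+9 = 66
Hub-N1-N4-N2-N5-N3-Hub: 23+17+7+10+2+7 = 66
… (46 more)
Hub-N1-N5-N3-N4-N2-Hub: 23+14+2+1+7+1 = 48  ← best
The minimum is 48.
One optimal route: Hub → N1 → N5 → N3 → N4 → N2 → Hub (or its reverse).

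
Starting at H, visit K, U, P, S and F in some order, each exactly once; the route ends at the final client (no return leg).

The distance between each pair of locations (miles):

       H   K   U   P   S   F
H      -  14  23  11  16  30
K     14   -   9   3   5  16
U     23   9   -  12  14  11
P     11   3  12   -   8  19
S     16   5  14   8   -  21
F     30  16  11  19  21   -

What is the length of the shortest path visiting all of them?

There are 5! = 120 possible orderings.
H→K→U→P→S→F: 14+9+12+8+21 = 64
H→K→U→P→F→S: 14+9+12+19+21 = 75
H→K→U→S→P→F: 14+9+14+8+19 = 64
H→K→U→S→F→P: 14+9+14+21+19 = 77
H→K→U→F→P→S: 14+9+11+19+8 = 61
H→K→U→F→S→P: 14+9+11+21+8 = 63
H→K→P→U→S→F: 14+3+12+14+21 = 64
H→K→P→U→F→S: 14+3+12+11+21 = 61
H→K→P→S→U→F: 14+3+8+14+11 = 50
H→K→P→S→F→U: 14+3+8+21+11 = 57
H→K→P→F→U→S: 14+3+19+11+14 = 61
H→K→P→F→S→U: 14+3+19+21+14 = 71
H→K→S→U→P→F: 14+5+14+12+19 = 64
H→K→S→U→F→P: 14+5+14+11+19 = 63
… (106 more)
H→P→K→S→U→F: 11+3+5+14+11 = 44  ← best
The minimum is 44.
One shortest path: H → P → K → S → U → F.

Minimum one-way distance = 44 miles.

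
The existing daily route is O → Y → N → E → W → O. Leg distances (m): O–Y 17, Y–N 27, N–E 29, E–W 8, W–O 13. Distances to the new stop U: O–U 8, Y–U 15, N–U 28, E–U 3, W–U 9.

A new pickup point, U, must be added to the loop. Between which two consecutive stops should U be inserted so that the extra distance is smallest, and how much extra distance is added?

Adding 2 m by placing U on the N–E leg.

Insertion cost between consecutive stops i–j is d(i,U) + d(U,j) − d(i,j):
  between O and Y: 8 + 15 − 17 = 6
  between Y and N: 15 + 28 − 27 = 16
  between N and E: 28 + 3 − 29 = 2
  between E and W: 3 + 9 − 8 = 4
  between W and O: 9 + 8 − 13 = 4
Cheapest insertion is between N and E, adding 2.
New total = 94 + 2 = 96.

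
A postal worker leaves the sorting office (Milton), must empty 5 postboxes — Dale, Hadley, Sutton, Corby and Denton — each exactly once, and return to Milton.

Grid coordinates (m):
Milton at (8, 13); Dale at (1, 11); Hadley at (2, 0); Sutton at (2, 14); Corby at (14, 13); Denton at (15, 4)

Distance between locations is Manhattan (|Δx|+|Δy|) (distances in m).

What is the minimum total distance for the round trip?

Milton - Dale - Hadley - Sutton - Corby - Denton - Milton: 9+12+14+13+10+16 = 74
Milton - Dale - Hadley - Sutton - Denton - Corby - Milton: 9+12+14+23+10+6 = 74
Milton - Dale - Hadley - Corby - Sutton - Denton - Milton: 9+12+25+13+23+16 = 98
Milton - Dale - Hadley - Corby - Denton - Sutton - Milton: 9+12+25+10+23+7 = 86
Milton - Dale - Hadley - Denton - Sutton - Corby - Milton: 9+12+17+23+13+6 = 80
Milton - Dale - Hadley - Denton - Corby - Sutton - Milton: 9+12+17+10+13+7 = 68
Milton - Dale - Sutton - Hadley - Corby - Denton - Milton: 9+4+14+25+10+16 = 78
Milton - Dale - Sutton - Hadley - Denton - Corby - Milton: 9+4+14+17+10+6 = 60
Milton - Dale - Sutton - Corby - Hadley - Denton - Milton: 9+4+13+25+17+16 = 84
Milton - Dale - Sutton - Corby - Denton - Hadley - Milton: 9+4+13+10+17+19 = 72
Milton - Dale - Sutton - Denton - Hadley - Corby - Milton: 9+4+23+17+25+6 = 84
Milton - Dale - Sutton - Denton - Corby - Hadley - Milton: 9+4+23+10+25+19 = 90
Milton - Dale - Corby - Hadley - Sutton - Denton - Milton: 9+15+25+14+23+16 = 102
Milton - Dale - Corby - Hadley - Denton - Sutton - Milton: 9+15+25+17+23+7 = 96
… (46 more)
Milton - Sutton - Dale - Hadley - Denton - Corby - Milton: 7+4+12+17+10+6 = 56  ← best
The minimum is 56.
One optimal route: Milton → Sutton → Dale → Hadley → Denton → Corby → Milton (or its reverse).

Shortest round trip = 56 m.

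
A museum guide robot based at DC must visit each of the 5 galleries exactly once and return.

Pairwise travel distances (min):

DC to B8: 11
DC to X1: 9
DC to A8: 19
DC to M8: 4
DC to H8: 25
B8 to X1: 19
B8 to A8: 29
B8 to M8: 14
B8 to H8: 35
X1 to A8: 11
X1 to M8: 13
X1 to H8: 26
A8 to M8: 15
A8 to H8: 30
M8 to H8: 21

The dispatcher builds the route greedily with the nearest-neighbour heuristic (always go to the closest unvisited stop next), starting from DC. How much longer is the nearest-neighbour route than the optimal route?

From DC: M8=4, X1=9, B8=11, A8=19, H8=25 → choose M8 (4).
From M8: X1=13, B8=14, A8=15, H8=21 → choose X1 (13).
From X1: A8=11, B8=19, H8=26 → choose A8 (11).
From A8: B8=29, H8=30 → choose B8 (29).
From B8: H8=35 → choose H8 (35).
NN route DC → M8 → X1 → A8 → B8 → H8 → DC costs 117.
Optimal: DC → B8 → X1 → A8 → H8 → M8 → DC costs 96 (by enumerating all 60 distinct tours).
Excess = 117 − 96 = 21.

Excess over optimum: 21 min.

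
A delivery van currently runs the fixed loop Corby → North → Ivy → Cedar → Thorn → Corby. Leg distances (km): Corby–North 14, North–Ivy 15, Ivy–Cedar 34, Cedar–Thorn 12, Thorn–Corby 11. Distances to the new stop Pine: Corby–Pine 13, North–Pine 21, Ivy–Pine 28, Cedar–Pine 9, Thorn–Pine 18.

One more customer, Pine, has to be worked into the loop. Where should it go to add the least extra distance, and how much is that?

Adding 3 km by placing Pine on the Ivy–Cedar leg.

Insertion cost between consecutive stops i–j is d(i,Pine) + d(Pine,j) − d(i,j):
  between Corby and North: 13 + 21 − 14 = 20
  between North and Ivy: 21 + 28 − 15 = 34
  between Ivy and Cedar: 28 + 9 − 34 = 3
  between Cedar and Thorn: 9 + 18 − 12 = 15
  between Thorn and Corby: 18 + 13 − 11 = 20
Cheapest insertion is between Ivy and Cedar, adding 3.
New total = 86 + 3 = 89.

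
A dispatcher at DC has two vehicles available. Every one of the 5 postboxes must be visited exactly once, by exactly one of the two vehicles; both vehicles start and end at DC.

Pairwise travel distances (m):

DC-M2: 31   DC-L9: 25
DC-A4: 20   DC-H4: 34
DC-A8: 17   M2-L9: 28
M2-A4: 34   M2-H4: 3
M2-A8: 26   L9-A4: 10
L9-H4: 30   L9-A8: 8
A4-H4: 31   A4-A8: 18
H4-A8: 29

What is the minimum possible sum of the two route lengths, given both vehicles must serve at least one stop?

There are 2^4 − 1 = 15 ways to divide the 5 stops into two non-empty groups. For each, the best each vehicle can do is its own shortest tour through its group:
  {M2} + {L9, A4, H4, A8}: 62 + 100 = 162
  {L9} + {M2, A4, H4, A8}: 50 + 97 = 147
  {M2, L9} + {A4, H4, A8}: 84 + 97 = 181
  {A4} + {M2, L9, H4, A8}: 40 + 89 = 129
  {M2, A4} + {L9, H4, A8}: 85 + 89 = 174
  {L9, A4} + {M2, H4, A8}: 55 + 80 = 135
  … (15 splits in total)
  {M2, H4} + {L9, A4, A8}: 68 + 55 = 123  ← best
Best: vehicle 1 DC → M2 → H4 → DC = 68; vehicle 2 DC → A4 → L9 → A8 → DC = 55; combined 123.

123 m — the smallest possible combined total.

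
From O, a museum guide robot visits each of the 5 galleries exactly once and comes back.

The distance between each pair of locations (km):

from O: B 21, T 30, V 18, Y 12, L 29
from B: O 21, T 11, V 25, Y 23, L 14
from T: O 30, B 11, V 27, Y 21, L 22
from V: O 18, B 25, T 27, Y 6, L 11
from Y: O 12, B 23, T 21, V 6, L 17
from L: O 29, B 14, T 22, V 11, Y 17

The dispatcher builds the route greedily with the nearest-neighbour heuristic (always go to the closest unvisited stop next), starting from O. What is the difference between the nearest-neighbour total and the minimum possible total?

The nearest-neighbour route is 1 km longer than optimal.

O: Y=12, V=18, B=21, L=29, T=30 ⇒ Y
Y: V=6, L=17, T=21, B=23 ⇒ V
V: L=11, B=25, T=27 ⇒ L
L: B=14, T=22 ⇒ B
B: T=11 ⇒ T
NN route O → Y → V → L → B → T → O costs 84.
Optimal: O → B → T → L → V → Y → O costs 83 (by enumerating all 60 distinct tours).
Excess = 84 − 83 = 1.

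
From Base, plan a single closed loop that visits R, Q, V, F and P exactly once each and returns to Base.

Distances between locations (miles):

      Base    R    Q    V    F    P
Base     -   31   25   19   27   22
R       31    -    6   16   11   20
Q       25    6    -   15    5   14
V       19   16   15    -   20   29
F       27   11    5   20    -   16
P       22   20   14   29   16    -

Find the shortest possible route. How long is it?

There are 60 distinct closed tours to check (reversals are equivalent).
Base - R - Q - V - F - P - Base: 31+6+15+20+16+22 = 110
Base - R - Q - V - P - F - Base: 31+6+15+29+16+27 = 124
Base - R - Q - F - V - P - Base: 31+6+5+20+29+22 = 113
Base - R - Q - F - P - V - Base: 31+6+5+16+29+19 = 106
Base - R - Q - P - V - F - Base: 31+6+14+29+20+27 = 127
Base - R - Q - P - F - V - Base: 31+6+14+16+20+19 = 106
Base - R - V - Q - F - P - Base: 31+16+15+5+16+22 = 105
Base - R - V - Q - P - F - Base: 31+16+15+14+16+27 = 119
Base - R - V - F - Q - P - Base: 31+16+20+5+14+22 = 108
Base - R - V - F - P - Q - Base: 31+16+20+16+14+25 = 122
Base - R - V - P - Q - F - Base: 31+16+29+14+5+27 = 122
Base - R - V - P - F - Q - Base: 31+16+29+16+5+25 = 122
Base - R - F - Q - V - P - Base: 31+11+5+15+29+22 = 113
Base - R - F - Q - P - V - Base: 31+11+5+14+29+19 = 109
… (46 more)
Base - V - R - Q - F - P - Base: 19+16+6+5+16+22 = 84  ← best
The minimum is 84.
One optimal route: Base → V → R → Q → F → P → Base (or its reverse).

Shortest round trip = 84 miles.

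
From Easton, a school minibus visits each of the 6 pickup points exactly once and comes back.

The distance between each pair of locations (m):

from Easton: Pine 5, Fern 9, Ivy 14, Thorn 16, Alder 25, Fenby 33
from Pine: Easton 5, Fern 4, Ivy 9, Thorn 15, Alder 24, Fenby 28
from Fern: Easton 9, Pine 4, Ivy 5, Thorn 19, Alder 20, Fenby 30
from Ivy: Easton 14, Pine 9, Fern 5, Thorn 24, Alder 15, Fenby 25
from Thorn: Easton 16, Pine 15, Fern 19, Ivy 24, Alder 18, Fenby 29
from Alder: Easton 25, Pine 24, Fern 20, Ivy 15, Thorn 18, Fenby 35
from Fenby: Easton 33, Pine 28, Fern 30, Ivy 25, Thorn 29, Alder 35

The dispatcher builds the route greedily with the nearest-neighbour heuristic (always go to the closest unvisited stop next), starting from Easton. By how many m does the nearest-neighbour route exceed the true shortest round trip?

Easton: Pine=5, Fern=9, Ivy=14, Thorn=16, Alder=25, Fenby=33 ⇒ Pine
Pine: Fern=4, Ivy=9, Thorn=15, Alder=24, Fenby=28 ⇒ Fern
Fern: Ivy=5, Thorn=19, Alder=20, Fenby=30 ⇒ Ivy
Ivy: Alder=15, Thorn=24, Fenby=25 ⇒ Alder
Alder: Thorn=18, Fenby=35 ⇒ Thorn
Thorn: Fenby=29 ⇒ Fenby
NN route Easton → Pine → Fern → Ivy → Alder → Thorn → Fenby → Easton costs 109.
Optimal: Easton → Pine → Fern → Ivy → Fenby → Alder → Thorn → Easton costs 108 (by enumerating all 360 distinct tours).
Excess = 109 − 108 = 1.

1 m longer than the optimal tour.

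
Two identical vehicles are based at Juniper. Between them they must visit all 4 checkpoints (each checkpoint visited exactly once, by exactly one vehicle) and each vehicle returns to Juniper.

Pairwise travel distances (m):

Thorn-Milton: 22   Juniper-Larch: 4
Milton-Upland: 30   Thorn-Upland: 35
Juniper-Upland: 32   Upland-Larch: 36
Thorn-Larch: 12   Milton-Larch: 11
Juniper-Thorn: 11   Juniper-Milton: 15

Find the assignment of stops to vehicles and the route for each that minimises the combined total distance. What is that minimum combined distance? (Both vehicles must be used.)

Check every non-empty split of the stops between the two vehicles; for each half take its own optimal tour:
  {Thorn} + {Milton, Upland, Larch}: 22 + 77 = 99
  {Milton} + {Thorn, Upland, Larch}: 30 + 83 = 113
  {Thorn, Milton} + {Upland, Larch}: 48 + 72 = 120
  {Upland} + {Thorn, Milton, Larch}: 64 + 48 = 112
  {Thorn, Upland} + {Milton, Larch}: 78 + 30 = 108
  {Milton, Upland} + {Thorn, Larch}: 77 + 27 = 104
  … (7 splits in total)
Best: vehicle 1 Juniper → Thorn → Juniper = 22; vehicle 2 Juniper → Upland → Milton → Larch → Juniper = 77; combined 99.

99 m — the smallest possible combined total.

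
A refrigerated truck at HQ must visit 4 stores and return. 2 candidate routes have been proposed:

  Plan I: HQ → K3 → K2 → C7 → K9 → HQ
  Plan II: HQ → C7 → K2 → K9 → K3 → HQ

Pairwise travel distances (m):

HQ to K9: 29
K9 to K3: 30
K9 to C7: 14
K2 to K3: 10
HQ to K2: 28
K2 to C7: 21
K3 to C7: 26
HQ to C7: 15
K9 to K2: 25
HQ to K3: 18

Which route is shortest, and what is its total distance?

92 m — Plan I is the shortest.

Plan I: 18 + 10 + 21 + 14 + 29 = 92
Plan II: 15 + 21 + 25 + 30 + 18 = 109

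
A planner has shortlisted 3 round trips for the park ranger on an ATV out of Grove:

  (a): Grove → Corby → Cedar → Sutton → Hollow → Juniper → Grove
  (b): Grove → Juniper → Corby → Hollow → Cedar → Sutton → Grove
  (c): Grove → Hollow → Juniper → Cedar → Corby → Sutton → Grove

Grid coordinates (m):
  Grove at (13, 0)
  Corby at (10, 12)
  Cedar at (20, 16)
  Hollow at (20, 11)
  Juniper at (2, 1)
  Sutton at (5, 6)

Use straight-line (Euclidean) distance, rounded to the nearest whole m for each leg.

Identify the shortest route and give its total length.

68 m — (b) is the shortest.

(a): 12 + 11 + 18 + 16 + 21 + 11 = 89
(b): 11 + 14 + 10 + 5 + 18 + 10 = 68
(c): 13 + 21 + 23 + 11 + 8 + 10 = 86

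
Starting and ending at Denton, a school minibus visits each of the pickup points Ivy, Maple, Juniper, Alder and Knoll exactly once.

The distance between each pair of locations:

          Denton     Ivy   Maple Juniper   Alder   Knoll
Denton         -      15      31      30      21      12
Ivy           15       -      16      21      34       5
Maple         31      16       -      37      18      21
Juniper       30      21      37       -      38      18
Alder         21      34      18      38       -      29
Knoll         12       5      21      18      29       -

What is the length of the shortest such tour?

Shortest round trip = 106.

There are 60 distinct closed tours to check (reversals are equivalent).
Denton→Ivy→Maple→Juniper→Alder→Knoll→Denton: 15+16+37+38+29+12 = 147
Denton→Ivy→Maple→Juniper→Knoll→Alder→Denton: 15+16+37+18+29+21 = 136
Denton→Ivy→Maple→Alder→Juniper→Knoll→Denton: 15+16+18+38+18+12 = 117
Denton→Ivy→Maple→Alder→Knoll→Juniper→Denton: 15+16+18+29+18+30 = 126
Denton→Ivy→Maple→Knoll→Juniper→Alder→Denton: 15+16+21+18+38+21 = 129
Denton→Ivy→Maple→Knoll→Alder→Juniper→Denton: 15+16+21+29+38+30 = 149
Denton→Ivy→Juniper→Maple→Alder→Knoll→Denton: 15+21+37+18+29+12 = 132
Denton→Ivy→Juniper→Maple→Knoll→Alder→Denton: 15+21+37+21+29+21 = 144
Denton→Ivy→Juniper→Alder→Maple→Knoll→Denton: 15+21+38+18+21+12 = 125
Denton→Ivy→Juniper→Alder→Knoll→Maple→Denton: 15+21+38+29+21+31 = 155
Denton→Ivy→Juniper→Knoll→Maple→Alder→Denton: 15+21+18+21+18+21 = 114
Denton→Ivy→Juniper→Knoll→Alder→Maple→Denton: 15+21+18+29+18+31 = 132
Denton→Ivy→Alder→Maple→Juniper→Knoll→Denton: 15+34+18+37+18+12 = 134
Denton→Ivy→Alder→Maple→Knoll→Juniper→Denton: 15+34+18+21+18+30 = 136
… (46 more)
Denton→Alder→Maple→Ivy→Juniper→Knoll→Denton: 21+18+16+21+18+12 = 106  ← best
The minimum is 106.
One optimal route: Denton → Alder → Maple → Ivy → Juniper → Knoll → Denton (or its reverse).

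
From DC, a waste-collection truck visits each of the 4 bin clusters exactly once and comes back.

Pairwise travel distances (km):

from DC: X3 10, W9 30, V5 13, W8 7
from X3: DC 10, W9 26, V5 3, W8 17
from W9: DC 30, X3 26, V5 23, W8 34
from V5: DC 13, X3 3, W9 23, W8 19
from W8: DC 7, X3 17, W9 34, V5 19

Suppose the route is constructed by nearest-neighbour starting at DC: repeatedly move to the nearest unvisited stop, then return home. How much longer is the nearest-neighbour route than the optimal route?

Excess over optimum: 3 km.

DC: W8=7, X3=10, V5=13, W9=30 ⇒ W8
W8: X3=17, V5=19, W9=34 ⇒ X3
X3: V5=3, W9=26 ⇒ V5
V5: W9=23 ⇒ W9
NN route DC → W8 → X3 → V5 → W9 → DC costs 80.
Optimal: DC → X3 → V5 → W9 → W8 → DC costs 77 (by enumerating all 12 distinct tours).
Excess = 80 − 77 = 3.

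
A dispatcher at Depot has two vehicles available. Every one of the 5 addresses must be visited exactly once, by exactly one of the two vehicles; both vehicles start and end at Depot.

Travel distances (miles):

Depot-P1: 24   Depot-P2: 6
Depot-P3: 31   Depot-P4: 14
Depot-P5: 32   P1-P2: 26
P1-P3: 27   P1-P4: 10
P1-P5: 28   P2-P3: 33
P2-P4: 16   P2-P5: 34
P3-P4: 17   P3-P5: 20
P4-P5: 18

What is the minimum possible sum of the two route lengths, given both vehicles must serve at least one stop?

115 miles — the smallest possible combined total.

Check every non-empty split of the stops between the two vehicles; for each half take its own optimal tour:
  {P1} + {P2, P3, P4, P5}: 48 + 91 = 139
  {P2} + {P1, P3, P4, P5}: 12 + 103 = 115
  {P1, P2} + {P3, P4, P5}: 56 + 83 = 139
  {P3} + {P1, P2, P4, P5}: 62 + 92 = 154
  {P1, P3} + {P2, P4, P5}: 82 + 72 = 154
  {P2, P3} + {P1, P4, P5}: 70 + 84 = 154
  … (15 splits in total)
Best: vehicle 1 Depot → P2 → Depot = 12; vehicle 2 Depot → P1 → P3 → P5 → P4 → Depot = 103; combined 115.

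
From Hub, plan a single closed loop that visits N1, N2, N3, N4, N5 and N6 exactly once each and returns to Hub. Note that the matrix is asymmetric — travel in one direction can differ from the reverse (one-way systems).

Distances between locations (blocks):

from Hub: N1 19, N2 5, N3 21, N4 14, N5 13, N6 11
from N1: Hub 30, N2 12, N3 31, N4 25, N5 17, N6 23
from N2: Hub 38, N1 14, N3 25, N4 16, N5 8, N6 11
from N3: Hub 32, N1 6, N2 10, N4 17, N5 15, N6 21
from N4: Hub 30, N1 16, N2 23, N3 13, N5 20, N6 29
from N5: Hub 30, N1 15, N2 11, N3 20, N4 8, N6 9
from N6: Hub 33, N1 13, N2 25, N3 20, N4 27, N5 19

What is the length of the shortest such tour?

Hub - N1 - N2 - N3 - N4 - N5 - N6 - Hub: 19+12+25+17+20+9+33 = 135
Hub - N1 - N2 - N3 - N4 - N6 - N5 - Hub: 19+12+25+17+29+19+30 = 151
Hub - N1 - N2 - N3 - N5 - N4 - N6 - Hub: 19+12+25+15+8+29+33 = 141
Hub - N1 - N2 - N3 - N5 - N6 - N4 - Hub: 19+12+25+15+9+27+30 = 137
Hub - N1 - N2 - N3 - N6 - N4 - N5 - Hub: 19+12+25+21+27+20+30 = 154
Hub - N1 - N2 - N3 - N6 - N5 - N4 - Hub: 19+12+25+21+19+8+30 = 134
Hub - N1 - N2 - N4 - N3 - N5 - N6 - Hub: 19+12+16+13+15+9+33 = 117
Hub - N1 - N2 - N4 - N3 - N6 - N5 - Hub: 19+12+16+13+21+19+30 = 130
… (712 more)
Hub - N2 - N6 - N5 - N4 - N3 - N1 - Hub: 5+11+19+8+13+6+30 = 92  ← best
The minimum is 92.
One optimal route: Hub → N2 → N6 → N5 → N4 → N3 → N1 → Hub.

Minimum total distance: 92 blocks.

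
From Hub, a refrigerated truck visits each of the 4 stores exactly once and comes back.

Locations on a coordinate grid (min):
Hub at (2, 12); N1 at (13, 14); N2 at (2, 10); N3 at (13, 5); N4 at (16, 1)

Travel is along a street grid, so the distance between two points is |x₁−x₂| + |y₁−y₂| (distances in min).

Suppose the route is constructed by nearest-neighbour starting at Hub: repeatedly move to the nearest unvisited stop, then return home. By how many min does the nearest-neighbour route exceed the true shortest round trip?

Excess over optimum: 4 min.

Hub: N2=2, N1=13, N3=18, N4=25 ⇒ N2
N2: N1=15, N3=16, N4=23 ⇒ N1
N1: N3=9, N4=16 ⇒ N3
N3: N4=7 ⇒ N4
NN route Hub → N2 → N1 → N3 → N4 → Hub costs 58.
Optimal: Hub → N1 → N3 → N4 → N2 → Hub costs 54 (by enumerating all 12 distinct tours).
Excess = 58 − 54 = 4.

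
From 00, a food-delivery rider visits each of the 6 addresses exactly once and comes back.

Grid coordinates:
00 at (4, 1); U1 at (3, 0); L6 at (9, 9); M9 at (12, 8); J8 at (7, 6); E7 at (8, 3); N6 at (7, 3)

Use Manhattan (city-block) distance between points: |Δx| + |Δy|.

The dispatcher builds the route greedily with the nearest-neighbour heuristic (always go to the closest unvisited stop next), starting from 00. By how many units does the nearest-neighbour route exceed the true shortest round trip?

00: U1=2, N6=5, E7=6, J8=8, L6=13, M9=15 ⇒ U1
U1: N6=7, E7=8, J8=10, L6=15, M9=17 ⇒ N6
N6: E7=1, J8=3, L6=8, M9=10 ⇒ E7
E7: J8=4, L6=7, M9=9 ⇒ J8
J8: L6=5, M9=7 ⇒ L6
L6: M9=4 ⇒ M9
NN route 00 → U1 → N6 → E7 → J8 → L6 → M9 → 00 costs 38.
Optimal: 00 → U1 → J8 → L6 → M9 → E7 → N6 → 00 costs 36 (by enumerating all 360 distinct tours).
Excess = 38 − 36 = 2.

2 longer than the optimal tour.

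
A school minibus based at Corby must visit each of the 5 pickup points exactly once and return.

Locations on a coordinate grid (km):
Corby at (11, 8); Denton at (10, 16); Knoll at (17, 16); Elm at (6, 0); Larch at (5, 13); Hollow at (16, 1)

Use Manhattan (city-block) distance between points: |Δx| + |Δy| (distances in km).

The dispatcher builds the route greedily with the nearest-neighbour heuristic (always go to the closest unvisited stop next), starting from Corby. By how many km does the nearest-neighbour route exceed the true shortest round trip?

From Corby: Denton=9, Larch=11, Hollow=12, Elm=13, Knoll=14 → choose Denton (9).
From Denton: Knoll=7, Larch=8, Elm=20, Hollow=21 → choose Knoll (7).
From Knoll: Larch=15, Hollow=16, Elm=27 → choose Larch (15).
From Larch: Elm=14, Hollow=23 → choose Elm (14).
From Elm: Hollow=11 → choose Hollow (11).
NN route Corby → Denton → Knoll → Larch → Elm → Hollow → Corby costs 68.
Optimal: Corby → Knoll → Denton → Larch → Elm → Hollow → Corby costs 66 (by enumerating all 60 distinct tours).
Excess = 68 − 66 = 2.

2 km longer than the optimal tour.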